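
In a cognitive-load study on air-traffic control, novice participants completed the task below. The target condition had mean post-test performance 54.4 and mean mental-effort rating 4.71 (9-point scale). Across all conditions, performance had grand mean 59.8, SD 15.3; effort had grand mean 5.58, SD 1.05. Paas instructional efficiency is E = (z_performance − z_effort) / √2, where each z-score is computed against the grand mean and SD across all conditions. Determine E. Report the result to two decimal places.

0.34

z_performance = (54.4 − 59.8) / 15.3 = -5.4000 / 15.3 = -0.3529.
z_effort = (4.71 − 5.58) / 1.05 = -0.8700 / 1.05 = -0.8286.
z_P − z_E = -0.3529 − (-0.8286) = 0.4757.
E = 0.4757 / √2 = 0.4757 / 1.41421 = 0.3364 ≈ 0.34.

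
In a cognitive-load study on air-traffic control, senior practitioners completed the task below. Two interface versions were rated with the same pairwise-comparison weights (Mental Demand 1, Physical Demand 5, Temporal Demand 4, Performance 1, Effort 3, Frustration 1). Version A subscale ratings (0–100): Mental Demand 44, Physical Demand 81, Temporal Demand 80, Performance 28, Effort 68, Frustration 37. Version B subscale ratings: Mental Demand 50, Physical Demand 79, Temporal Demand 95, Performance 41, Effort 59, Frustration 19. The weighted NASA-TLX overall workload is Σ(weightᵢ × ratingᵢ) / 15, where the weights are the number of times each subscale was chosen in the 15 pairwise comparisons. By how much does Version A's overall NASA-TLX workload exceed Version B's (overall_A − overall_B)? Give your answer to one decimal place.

Version A weighted sum = 1·44 + 5·81 + 4·80 + 1·28 + 3·68 + 1·37 = 44 + 405 + 320 + 28 + 204 + 37 = 1038; overall_A = 1038/15 = 69.2000.
Version B weighted sum = 1·50 + 5·79 + 4·95 + 1·41 + 3·59 + 1·19 = 50 + 395 + 380 + 41 + 177 + 19 = 1062; overall_B = 1062/15 = 70.8000.
Difference = 69.2000 − 70.8000 = -1.6000 ≈ -1.6.

-1.6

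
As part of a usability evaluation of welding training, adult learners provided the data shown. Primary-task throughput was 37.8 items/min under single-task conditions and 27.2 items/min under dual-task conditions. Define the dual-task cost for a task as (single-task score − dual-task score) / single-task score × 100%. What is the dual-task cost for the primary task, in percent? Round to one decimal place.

28.0

Cost = (37.8 − 27.2) / 37.8 × 100%
     = 10.6000 / 37.8 × 100% = 28.0423%.
≈ 28.0%.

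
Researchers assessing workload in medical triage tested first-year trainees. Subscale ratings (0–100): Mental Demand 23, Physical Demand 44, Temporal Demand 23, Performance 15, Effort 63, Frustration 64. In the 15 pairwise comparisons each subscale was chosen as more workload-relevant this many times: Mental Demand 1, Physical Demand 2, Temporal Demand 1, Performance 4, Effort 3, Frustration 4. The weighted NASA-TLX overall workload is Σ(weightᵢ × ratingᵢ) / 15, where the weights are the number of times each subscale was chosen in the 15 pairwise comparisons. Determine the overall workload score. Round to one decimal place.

42.6

The tallies are the weights (they sum to 15).
Weighted sum = 1·23 + 2·44 + 1·23 + 4·15 + 3·63 + 4·64
            = 23 + 88 + 23 + 60 + 189 + 256 = 639.
Overall workload = 639 / 15 = 42.6000 ≈ 42.6.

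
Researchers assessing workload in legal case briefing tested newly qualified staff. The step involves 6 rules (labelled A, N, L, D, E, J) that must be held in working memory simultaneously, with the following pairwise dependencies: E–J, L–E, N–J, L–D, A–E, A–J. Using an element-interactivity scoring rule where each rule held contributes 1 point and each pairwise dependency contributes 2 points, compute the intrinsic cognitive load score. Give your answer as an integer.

Count of rules held simultaneously: 6.
Count of pairwise dependencies listed: 6.
Element contribution: 6 × 1 = 6.
Interaction contribution: 6 × 2 = 12.
Intrinsic load = 6 + 12 = 18.

18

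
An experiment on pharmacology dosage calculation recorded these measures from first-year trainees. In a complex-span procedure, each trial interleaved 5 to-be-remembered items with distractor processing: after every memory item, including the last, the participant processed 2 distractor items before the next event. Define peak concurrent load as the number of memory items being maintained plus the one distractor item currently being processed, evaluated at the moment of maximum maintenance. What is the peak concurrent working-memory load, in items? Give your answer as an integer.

Maintenance is greatest during the distractor(s) after memory item 5: all 5 memory items are being held.
One distractor item is concurrently being processed.
Peak concurrent load = 5 + 1 = 6 items.

6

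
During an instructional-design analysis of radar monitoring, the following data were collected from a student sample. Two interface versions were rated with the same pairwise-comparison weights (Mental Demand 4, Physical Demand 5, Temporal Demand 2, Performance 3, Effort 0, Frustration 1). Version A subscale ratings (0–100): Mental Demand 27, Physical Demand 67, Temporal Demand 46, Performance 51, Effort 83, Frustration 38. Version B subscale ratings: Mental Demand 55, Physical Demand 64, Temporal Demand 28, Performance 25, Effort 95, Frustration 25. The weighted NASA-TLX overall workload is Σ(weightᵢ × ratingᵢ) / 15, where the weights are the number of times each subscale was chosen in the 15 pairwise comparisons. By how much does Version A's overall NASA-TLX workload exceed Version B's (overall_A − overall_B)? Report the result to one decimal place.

Version A weighted sum = 4·27 + 5·67 + 2·46 + 3·51 + 0·83 + 1·38 = 108 + 335 + 92 + 153 + 0 + 38 = 726; overall_A = 726/15 = 48.4000.
Version B weighted sum = 4·55 + 5·64 + 2·28 + 3·25 + 0·95 + 1·25 = 220 + 320 + 56 + 75 + 0 + 25 = 696; overall_B = 696/15 = 46.4000.
Difference = 48.4000 − 46.4000 = 2.0000 ≈ 2.0.

2.0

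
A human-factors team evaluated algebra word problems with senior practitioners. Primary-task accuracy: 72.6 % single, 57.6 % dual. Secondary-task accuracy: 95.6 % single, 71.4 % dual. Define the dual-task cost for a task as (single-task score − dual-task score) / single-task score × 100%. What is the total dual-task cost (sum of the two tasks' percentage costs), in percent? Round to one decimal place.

46.0

Primary cost = (72.6 − 57.6) / 72.6 × 100% = 20.6612%.
Secondary cost = (95.6 − 71.4) / 95.6 × 100% = 25.3138%.
Total = 20.6612% + 25.3138% = 45.9750% ≈ 46.0%.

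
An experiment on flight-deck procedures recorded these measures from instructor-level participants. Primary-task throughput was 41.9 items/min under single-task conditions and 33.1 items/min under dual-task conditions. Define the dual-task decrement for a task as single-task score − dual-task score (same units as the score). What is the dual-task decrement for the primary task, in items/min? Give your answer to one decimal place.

Decrement = 41.9 − 33.1 = 8.8000 items/min ≈ 8.8 items/min.

8.8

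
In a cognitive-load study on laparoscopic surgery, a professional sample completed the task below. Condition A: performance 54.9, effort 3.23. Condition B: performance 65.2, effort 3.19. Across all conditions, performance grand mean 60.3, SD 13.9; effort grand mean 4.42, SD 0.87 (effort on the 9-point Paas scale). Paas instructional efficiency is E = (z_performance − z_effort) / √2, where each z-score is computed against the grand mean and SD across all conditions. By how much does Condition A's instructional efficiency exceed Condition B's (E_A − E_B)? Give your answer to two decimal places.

-0.56

Condition A: z_P = (54.9 − 60.3)/13.9 = -0.3885; z_E = (3.23 − 4.42)/0.87 = -1.3678; E_A = (-0.3885 − (-1.3678))/√2 = 0.6925.
Condition B: z_P = (65.2 − 60.3)/13.9 = 0.3525; z_E = (3.19 − 4.42)/0.87 = -1.4138; E_B = (0.3525 − (-1.4138))/√2 = 1.2490.
E_A − E_B = 0.6925 − 1.2490 = -0.5565 ≈ -0.56.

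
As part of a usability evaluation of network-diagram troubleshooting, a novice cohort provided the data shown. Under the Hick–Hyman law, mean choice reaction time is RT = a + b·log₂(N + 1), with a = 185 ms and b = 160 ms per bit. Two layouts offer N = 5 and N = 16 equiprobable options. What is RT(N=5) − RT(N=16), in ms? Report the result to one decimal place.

RT(5) = 185 + 160·log₂(6) = 185 + 160·2.5850 = 598.6000 ms.
RT(16) = 185 + 160·log₂(17) = 185 + 160·4.0875 = 839.0000 ms.
Difference = 598.6000 − 839.0000 = -240.4000 ≈ -240.4 ms.

-240.4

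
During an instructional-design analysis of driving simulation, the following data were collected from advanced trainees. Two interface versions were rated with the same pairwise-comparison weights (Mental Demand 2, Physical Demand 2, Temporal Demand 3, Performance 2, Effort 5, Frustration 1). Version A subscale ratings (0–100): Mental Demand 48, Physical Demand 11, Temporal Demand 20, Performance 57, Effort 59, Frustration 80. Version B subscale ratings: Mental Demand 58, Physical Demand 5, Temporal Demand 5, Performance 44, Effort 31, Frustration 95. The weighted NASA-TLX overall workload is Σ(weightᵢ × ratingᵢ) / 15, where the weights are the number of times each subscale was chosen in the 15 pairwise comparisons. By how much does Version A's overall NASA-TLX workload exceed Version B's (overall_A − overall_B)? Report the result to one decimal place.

12.5

Version A weighted sum = 2·48 + 2·11 + 3·20 + 2·57 + 5·59 + 1·80 = 96 + 22 + 60 + 114 + 295 + 80 = 667; overall_A = 667/15 = 44.4667.
Version B weighted sum = 2·58 + 2·5 + 3·5 + 2·44 + 5·31 + 1·95 = 116 + 10 + 15 + 88 + 155 + 95 = 479; overall_B = 479/15 = 31.9333.
Difference = 44.4667 − 31.9333 = 12.5334 ≈ 12.5.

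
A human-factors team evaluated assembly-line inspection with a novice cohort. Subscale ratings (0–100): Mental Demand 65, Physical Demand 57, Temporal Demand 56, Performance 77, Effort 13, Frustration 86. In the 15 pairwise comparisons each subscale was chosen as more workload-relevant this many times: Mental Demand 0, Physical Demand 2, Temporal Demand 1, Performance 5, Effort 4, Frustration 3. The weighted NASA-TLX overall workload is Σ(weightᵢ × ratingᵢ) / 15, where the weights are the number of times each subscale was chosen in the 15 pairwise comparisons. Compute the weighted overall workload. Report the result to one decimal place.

The tallies are the weights (they sum to 15).
Weighted sum = 0·65 + 2·57 + 1·56 + 5·77 + 4·13 + 3·86
            = 0 + 114 + 56 + 385 + 52 + 258 = 865.
Overall workload = 865 / 15 = 57.6667 ≈ 57.7.

57.7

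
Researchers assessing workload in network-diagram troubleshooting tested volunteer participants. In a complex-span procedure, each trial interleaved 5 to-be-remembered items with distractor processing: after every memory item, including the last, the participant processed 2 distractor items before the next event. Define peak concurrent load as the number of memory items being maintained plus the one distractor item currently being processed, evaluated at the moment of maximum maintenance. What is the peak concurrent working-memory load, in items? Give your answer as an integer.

6

Maintenance is greatest during the distractor(s) after memory item 5: all 5 memory items are being held.
One distractor item is concurrently being processed.
Peak concurrent load = 5 + 1 = 6 items.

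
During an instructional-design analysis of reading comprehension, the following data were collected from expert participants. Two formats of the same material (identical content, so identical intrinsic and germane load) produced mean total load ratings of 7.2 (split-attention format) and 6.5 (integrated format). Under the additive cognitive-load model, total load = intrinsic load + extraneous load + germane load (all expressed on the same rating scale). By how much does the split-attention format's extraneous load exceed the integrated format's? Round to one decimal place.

0.7

Intrinsic and germane load are equal across formats, so the difference in total load equals the difference in extraneous load.
Extraneous-load difference = 7.2 − 6.5 = 0.7.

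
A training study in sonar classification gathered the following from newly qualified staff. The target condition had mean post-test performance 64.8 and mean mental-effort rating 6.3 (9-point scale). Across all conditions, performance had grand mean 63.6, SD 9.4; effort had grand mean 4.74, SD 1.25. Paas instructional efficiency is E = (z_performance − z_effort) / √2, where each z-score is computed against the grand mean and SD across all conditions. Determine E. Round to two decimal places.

z_performance = (64.8 − 63.6) / 9.4 = 1.2000 / 9.4 = 0.1277.
z_effort = (6.3 − 4.74) / 1.25 = 1.5600 / 1.25 = 1.2480.
z_P − z_E = 0.1277 − 1.2480 = -1.1203.
E = -1.1203 / √2 = -1.1203 / 1.41421 = -0.7922 ≈ -0.79.

-0.79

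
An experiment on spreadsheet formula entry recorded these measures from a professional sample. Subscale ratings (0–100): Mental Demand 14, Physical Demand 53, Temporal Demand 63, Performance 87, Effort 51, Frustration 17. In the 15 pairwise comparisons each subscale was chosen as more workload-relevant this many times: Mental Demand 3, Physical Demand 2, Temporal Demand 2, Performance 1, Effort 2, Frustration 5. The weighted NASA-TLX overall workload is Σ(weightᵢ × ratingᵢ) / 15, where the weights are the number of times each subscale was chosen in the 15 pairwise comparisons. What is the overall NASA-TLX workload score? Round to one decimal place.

36.5

The tallies are the weights (they sum to 15).
Weighted sum = 3·14 + 2·53 + 2·63 + 1·87 + 2·51 + 5·17
            = 42 + 106 + 126 + 87 + 102 + 85 = 548.
Overall workload = 548 / 15 = 36.5333 ≈ 36.5.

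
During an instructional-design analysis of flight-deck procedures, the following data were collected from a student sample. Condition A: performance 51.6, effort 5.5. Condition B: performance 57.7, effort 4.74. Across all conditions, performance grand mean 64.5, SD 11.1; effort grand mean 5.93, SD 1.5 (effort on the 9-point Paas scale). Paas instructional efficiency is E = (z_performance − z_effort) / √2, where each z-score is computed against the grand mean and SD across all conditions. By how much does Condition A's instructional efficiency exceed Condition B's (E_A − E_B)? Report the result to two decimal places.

Condition A: z_P = (51.6 − 64.5)/11.1 = -1.1622; z_E = (5.5 − 5.93)/1.5 = -0.2867; E_A = (-1.1622 − (-0.2867))/√2 = -0.6191.
Condition B: z_P = (57.7 − 64.5)/11.1 = -0.6126; z_E = (4.74 − 5.93)/1.5 = -0.7933; E_B = (-0.6126 − (-0.7933))/√2 = 0.1278.
E_A − E_B = -0.6191 − 0.1278 = -0.7469 ≈ -0.75.

-0.75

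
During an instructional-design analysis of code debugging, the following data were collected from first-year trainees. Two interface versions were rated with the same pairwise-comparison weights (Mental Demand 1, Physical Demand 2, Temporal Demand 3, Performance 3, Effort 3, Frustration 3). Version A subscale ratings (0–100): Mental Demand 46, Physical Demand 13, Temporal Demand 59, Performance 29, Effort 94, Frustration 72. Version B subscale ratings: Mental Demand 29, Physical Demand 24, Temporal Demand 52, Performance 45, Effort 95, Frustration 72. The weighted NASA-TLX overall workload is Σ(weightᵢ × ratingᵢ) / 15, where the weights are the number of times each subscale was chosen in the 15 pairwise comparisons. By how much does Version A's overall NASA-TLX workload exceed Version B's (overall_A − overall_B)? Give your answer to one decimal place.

Version A weighted sum = 1·46 + 2·13 + 3·59 + 3·29 + 3·94 + 3·72 = 46 + 26 + 177 + 87 + 282 + 216 = 834; overall_A = 834/15 = 55.6000.
Version B weighted sum = 1·29 + 2·24 + 3·52 + 3·45 + 3·95 + 3·72 = 29 + 48 + 156 + 135 + 285 + 216 = 869; overall_B = 869/15 = 57.9333.
Difference = 55.6000 − 57.9333 = -2.3333 ≈ -2.3.

-2.3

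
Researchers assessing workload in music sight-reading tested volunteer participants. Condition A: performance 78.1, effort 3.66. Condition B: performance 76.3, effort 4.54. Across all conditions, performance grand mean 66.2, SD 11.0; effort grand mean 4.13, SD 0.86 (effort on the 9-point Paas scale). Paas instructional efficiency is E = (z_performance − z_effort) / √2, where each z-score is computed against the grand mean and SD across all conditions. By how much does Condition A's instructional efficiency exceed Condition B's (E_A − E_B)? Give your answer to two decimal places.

Condition A: z_P = (78.1 − 66.2)/11.0 = 1.0818; z_E = (3.66 − 4.13)/0.86 = -0.5465; E_A = (1.0818 − (-0.5465))/√2 = 1.1514.
Condition B: z_P = (76.3 − 66.2)/11.0 = 0.9182; z_E = (4.54 − 4.13)/0.86 = 0.4767; E_B = (0.9182 − 0.4767)/√2 = 0.3122.
E_A − E_B = 1.1514 − 0.3122 = 0.8392 ≈ 0.84.

0.84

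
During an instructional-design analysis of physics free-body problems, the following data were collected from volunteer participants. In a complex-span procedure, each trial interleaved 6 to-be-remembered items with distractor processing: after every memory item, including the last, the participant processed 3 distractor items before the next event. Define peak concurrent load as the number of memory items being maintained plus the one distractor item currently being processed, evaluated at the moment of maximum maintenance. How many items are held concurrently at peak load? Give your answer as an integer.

7

Maintenance is greatest during the distractor(s) after memory item 6: all 6 memory items are being held.
One distractor item is concurrently being processed.
Peak concurrent load = 6 + 1 = 7 items.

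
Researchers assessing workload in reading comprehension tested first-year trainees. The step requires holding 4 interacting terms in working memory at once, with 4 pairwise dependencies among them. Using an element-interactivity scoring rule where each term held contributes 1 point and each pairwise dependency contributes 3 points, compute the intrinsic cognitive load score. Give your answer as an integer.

16

Element contribution: 4 × 1 = 4.
Interaction contribution: 4 × 3 = 12.
Intrinsic load = 4 + 12 = 16.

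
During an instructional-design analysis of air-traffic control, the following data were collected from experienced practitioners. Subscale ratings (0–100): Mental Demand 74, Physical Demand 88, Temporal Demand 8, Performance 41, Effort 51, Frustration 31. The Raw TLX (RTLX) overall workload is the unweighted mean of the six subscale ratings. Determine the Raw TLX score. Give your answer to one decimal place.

48.8

Sum of ratings = 74 + 88 + 8 + 41 + 51 + 31 = 293.
RTLX = 293 / 6 = 48.8333 ≈ 48.8.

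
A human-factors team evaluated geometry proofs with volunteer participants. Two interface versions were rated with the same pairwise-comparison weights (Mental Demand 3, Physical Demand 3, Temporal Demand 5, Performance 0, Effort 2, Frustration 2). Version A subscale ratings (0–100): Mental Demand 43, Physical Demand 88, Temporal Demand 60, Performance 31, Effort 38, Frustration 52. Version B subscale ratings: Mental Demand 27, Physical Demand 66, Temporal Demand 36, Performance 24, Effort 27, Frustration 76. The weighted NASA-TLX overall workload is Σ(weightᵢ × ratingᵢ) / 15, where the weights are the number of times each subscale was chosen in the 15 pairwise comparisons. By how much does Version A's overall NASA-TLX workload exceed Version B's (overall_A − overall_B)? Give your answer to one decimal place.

13.9

Version A weighted sum = 3·43 + 3·88 + 5·60 + 0·31 + 2·38 + 2·52 = 129 + 264 + 300 + 0 + 76 + 104 = 873; overall_A = 873/15 = 58.2000.
Version B weighted sum = 3·27 + 3·66 + 5·36 + 0·24 + 2·27 + 2·76 = 81 + 198 + 180 + 0 + 54 + 152 = 665; overall_B = 665/15 = 44.3333.
Difference = 58.2000 − 44.3333 = 13.8667 ≈ 13.9.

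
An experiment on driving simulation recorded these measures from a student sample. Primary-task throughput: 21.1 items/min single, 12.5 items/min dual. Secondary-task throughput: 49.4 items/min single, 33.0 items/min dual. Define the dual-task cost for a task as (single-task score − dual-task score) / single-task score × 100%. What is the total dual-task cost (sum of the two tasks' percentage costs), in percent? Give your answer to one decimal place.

Primary cost = (21.1 − 12.5) / 21.1 × 100% = 40.7583%.
Secondary cost = (49.4 − 33.0) / 49.4 × 100% = 33.1984%.
Total = 40.7583% + 33.1984% = 73.9567% ≈ 74.0%.

74.0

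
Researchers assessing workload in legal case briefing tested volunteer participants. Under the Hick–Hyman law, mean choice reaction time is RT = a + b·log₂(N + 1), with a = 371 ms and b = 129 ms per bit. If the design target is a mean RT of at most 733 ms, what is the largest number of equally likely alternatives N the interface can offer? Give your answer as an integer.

5

Set 371 + 129·log₂(N + 1) ≤ 733.
log₂(N + 1) ≤ (733 − 371) / 129 = 2.8062.
N + 1 ≤ 2^2.8062 = 6.9944.
N ≤ 5.9944, so the largest integer N is 5.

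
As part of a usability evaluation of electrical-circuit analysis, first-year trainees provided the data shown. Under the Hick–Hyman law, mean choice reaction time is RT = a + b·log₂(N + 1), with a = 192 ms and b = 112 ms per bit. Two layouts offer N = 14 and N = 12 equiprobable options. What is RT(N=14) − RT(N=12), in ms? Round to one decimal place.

RT(14) = 192 + 112·log₂(15) = 192 + 112·3.9069 = 629.5728 ms.
RT(12) = 192 + 112·log₂(13) = 192 + 112·3.7004 = 606.4448 ms.
Difference = 629.5728 − 606.4448 = 23.1280 ≈ 23.1 ms.

23.1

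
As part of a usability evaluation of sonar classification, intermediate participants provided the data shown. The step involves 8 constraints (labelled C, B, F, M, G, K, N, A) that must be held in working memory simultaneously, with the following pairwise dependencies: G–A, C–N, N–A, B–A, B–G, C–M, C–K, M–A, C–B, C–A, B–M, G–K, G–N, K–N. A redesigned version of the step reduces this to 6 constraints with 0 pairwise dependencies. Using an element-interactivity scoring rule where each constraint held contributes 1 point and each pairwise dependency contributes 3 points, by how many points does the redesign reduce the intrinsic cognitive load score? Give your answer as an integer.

44

Original: 8 × 1 + 14 × 3 = 8 + 42 = 50.
Redesigned: 6 × 1 + 0 × 3 = 6 + 0 = 6.
Reduction = 50 − 6 = 44.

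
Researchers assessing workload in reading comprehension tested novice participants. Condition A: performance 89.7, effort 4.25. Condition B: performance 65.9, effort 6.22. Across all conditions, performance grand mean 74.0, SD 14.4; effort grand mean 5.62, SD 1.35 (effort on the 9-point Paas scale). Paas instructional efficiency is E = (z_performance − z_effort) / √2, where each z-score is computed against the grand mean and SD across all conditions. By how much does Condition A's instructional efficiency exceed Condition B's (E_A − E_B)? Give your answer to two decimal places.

Condition A: z_P = (89.7 − 74.0)/14.4 = 1.0903; z_E = (4.25 − 5.62)/1.35 = -1.0148; E_A = (1.0903 − (-1.0148))/√2 = 1.4885.
Condition B: z_P = (65.9 − 74.0)/14.4 = -0.5625; z_E = (6.22 − 5.62)/1.35 = 0.4444; E_B = (-0.5625 − 0.4444)/√2 = -0.7120.
E_A − E_B = 1.4885 − (-0.7120) = 2.2005 ≈ 2.20.

2.20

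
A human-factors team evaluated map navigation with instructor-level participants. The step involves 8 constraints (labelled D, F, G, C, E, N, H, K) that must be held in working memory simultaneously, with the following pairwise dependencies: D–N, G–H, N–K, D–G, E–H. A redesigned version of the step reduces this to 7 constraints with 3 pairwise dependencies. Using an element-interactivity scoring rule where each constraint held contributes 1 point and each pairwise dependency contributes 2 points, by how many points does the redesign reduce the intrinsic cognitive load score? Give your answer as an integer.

5

Original: 8 × 1 + 5 × 2 = 8 + 10 = 18.
Redesigned: 7 × 1 + 3 × 2 = 7 + 6 = 13.
Reduction = 18 − 13 = 5.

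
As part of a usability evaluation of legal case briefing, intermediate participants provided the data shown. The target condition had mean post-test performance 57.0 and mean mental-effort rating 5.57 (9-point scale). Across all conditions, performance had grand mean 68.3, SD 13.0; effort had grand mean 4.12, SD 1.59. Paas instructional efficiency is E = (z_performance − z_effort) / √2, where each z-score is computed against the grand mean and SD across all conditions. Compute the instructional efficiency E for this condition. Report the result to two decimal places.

z_performance = (57.0 − 68.3) / 13.0 = -11.3000 / 13.0 = -0.8692.
z_effort = (5.57 − 4.12) / 1.59 = 1.4500 / 1.59 = 0.9119.
z_P − z_E = -0.8692 − 0.9119 = -1.7811.
E = -1.7811 / √2 = -1.7811 / 1.41421 = -1.2594 ≈ -1.26.

-1.26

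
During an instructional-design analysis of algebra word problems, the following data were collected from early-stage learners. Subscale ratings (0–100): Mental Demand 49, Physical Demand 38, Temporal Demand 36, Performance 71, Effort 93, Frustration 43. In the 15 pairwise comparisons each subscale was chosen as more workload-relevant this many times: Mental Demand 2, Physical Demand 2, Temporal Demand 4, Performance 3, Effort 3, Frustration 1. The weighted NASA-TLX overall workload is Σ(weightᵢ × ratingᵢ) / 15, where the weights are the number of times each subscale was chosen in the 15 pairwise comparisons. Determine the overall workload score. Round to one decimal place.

56.9

The tallies are the weights (they sum to 15).
Weighted sum = 2·49 + 2·38 + 4·36 + 3·71 + 3·93 + 1·43
            = 98 + 76 + 144 + 213 + 279 + 43 = 853.
Overall workload = 853 / 15 = 56.8667 ≈ 56.9.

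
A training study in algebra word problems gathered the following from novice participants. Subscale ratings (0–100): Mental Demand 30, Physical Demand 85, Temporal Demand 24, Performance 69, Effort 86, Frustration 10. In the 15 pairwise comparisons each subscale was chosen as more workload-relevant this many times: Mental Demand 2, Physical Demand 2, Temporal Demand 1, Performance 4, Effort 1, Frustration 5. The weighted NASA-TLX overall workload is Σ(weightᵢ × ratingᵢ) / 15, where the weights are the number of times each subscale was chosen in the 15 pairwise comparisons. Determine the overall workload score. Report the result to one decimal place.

44.4

The tallies are the weights (they sum to 15).
Weighted sum = 2·30 + 2·85 + 1·24 + 4·69 + 1·86 + 5·10
            = 60 + 170 + 24 + 276 + 86 + 50 = 666.
Overall workload = 666 / 15 = 44.4000 ≈ 44.4.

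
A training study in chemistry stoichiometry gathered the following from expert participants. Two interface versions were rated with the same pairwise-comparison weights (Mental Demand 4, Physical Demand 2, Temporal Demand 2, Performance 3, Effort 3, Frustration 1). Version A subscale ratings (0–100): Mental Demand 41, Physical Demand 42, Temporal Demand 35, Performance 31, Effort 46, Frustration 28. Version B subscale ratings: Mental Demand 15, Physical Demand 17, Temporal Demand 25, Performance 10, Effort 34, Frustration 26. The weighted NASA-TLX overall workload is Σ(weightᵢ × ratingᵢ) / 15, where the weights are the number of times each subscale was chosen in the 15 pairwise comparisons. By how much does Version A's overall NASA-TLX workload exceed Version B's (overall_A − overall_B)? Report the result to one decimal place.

Version A weighted sum = 4·41 + 2·42 + 2·35 + 3·31 + 3·46 + 1·28 = 164 + 84 + 70 + 93 + 138 + 28 = 577; overall_A = 577/15 = 38.4667.
Version B weighted sum = 4·15 + 2·17 + 2·25 + 3·10 + 3·34 + 1·26 = 60 + 34 + 50 + 30 + 102 + 26 = 302; overall_B = 302/15 = 20.1333.
Difference = 38.4667 − 20.1333 = 18.3334 ≈ 18.3.

18.3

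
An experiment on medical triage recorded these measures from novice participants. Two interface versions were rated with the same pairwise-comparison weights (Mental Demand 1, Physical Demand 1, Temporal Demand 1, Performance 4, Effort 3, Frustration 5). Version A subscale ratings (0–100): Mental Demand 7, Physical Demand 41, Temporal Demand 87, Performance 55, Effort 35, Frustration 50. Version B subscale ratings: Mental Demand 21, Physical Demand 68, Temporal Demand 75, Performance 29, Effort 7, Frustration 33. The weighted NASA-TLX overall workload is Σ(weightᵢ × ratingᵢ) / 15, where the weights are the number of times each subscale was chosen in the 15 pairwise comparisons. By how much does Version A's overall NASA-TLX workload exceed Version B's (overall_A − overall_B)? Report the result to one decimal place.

Version A weighted sum = 1·7 + 1·41 + 1·87 + 4·55 + 3·35 + 5·50 = 7 + 41 + 87 + 220 + 105 + 250 = 710; overall_A = 710/15 = 47.3333.
Version B weighted sum = 1·21 + 1·68 + 1·75 + 4·29 + 3·7 + 5·33 = 21 + 68 + 75 + 116 + 21 + 165 = 466; overall_B = 466/15 = 31.0667.
Difference = 47.3333 − 31.0667 = 16.2666 ≈ 16.3.

16.3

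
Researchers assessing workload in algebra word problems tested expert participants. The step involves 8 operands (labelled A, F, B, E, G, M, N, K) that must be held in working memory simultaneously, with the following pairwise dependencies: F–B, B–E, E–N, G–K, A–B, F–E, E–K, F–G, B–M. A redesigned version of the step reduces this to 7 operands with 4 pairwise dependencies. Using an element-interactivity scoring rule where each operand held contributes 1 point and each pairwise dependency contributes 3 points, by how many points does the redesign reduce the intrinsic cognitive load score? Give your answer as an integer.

16

Original: 8 × 1 + 9 × 3 = 8 + 27 = 35.
Redesigned: 7 × 1 + 4 × 3 = 7 + 12 = 19.
Reduction = 35 − 19 = 16.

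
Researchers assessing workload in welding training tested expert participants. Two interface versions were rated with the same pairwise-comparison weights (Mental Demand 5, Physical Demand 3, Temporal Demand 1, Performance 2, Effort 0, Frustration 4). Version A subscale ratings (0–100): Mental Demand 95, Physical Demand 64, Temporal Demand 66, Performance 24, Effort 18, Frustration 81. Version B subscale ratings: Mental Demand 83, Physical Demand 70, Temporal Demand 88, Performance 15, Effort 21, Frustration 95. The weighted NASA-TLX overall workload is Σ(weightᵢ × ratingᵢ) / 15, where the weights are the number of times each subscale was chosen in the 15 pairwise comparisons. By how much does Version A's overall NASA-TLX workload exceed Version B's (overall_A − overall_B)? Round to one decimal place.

Version A weighted sum = 5·95 + 3·64 + 1·66 + 2·24 + 0·18 + 4·81 = 475 + 192 + 66 + 48 + 0 + 324 = 1105; overall_A = 1105/15 = 73.6667.
Version B weighted sum = 5·83 + 3·70 + 1·88 + 2·15 + 0·21 + 4·95 = 415 + 210 + 88 + 30 + 0 + 380 = 1123; overall_B = 1123/15 = 74.8667.
Difference = 73.6667 − 74.8667 = -1.2000 ≈ -1.2.

-1.2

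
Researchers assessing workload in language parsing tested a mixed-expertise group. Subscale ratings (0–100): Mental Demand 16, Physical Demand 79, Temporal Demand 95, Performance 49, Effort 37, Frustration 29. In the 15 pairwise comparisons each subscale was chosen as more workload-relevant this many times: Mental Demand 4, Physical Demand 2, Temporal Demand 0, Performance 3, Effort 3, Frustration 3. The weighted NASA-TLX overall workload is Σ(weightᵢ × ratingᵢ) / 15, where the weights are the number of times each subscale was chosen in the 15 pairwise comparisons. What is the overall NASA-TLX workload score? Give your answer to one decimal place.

The tallies are the weights (they sum to 15).
Weighted sum = 4·16 + 2·79 + 0·95 + 3·49 + 3·37 + 3·29
            = 64 + 158 + 0 + 147 + 111 + 87 = 567.
Overall workload = 567 / 15 = 37.8000 ≈ 37.8.

37.8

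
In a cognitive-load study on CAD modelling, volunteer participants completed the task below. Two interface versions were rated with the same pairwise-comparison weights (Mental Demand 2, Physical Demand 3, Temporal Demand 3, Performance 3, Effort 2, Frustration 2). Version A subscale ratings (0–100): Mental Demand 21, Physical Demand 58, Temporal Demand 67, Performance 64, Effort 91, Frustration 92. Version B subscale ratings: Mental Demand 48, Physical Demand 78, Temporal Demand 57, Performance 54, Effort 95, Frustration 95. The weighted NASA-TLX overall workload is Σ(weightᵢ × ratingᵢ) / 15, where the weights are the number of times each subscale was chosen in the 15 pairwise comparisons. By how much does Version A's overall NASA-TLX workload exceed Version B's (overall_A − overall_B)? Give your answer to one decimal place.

-4.5

Version A weighted sum = 2·21 + 3·58 + 3·67 + 3·64 + 2·91 + 2·92 = 42 + 174 + 201 + 192 + 182 + 184 = 975; overall_A = 975/15 = 65.0000.
Version B weighted sum = 2·48 + 3·78 + 3·57 + 3·54 + 2·95 + 2·95 = 96 + 234 + 171 + 162 + 190 + 190 = 1043; overall_B = 1043/15 = 69.5333.
Difference = 65.0000 − 69.5333 = -4.5333 ≈ -4.5.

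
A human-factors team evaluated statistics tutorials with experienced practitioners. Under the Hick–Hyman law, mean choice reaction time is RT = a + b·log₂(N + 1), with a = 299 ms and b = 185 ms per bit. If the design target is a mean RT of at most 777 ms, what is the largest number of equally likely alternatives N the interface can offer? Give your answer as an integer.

Set 299 + 185·log₂(N + 1) ≤ 777.
log₂(N + 1) ≤ (777 − 299) / 185 = 2.5838.
N + 1 ≤ 2^2.5838 = 5.9952.
N ≤ 4.9952, so the largest integer N is 4.

4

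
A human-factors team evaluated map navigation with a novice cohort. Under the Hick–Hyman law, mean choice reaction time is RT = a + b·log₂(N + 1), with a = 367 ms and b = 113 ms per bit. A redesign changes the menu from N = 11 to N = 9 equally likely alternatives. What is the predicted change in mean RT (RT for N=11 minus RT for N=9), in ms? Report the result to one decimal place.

29.7

RT(11) = 367 + 113·log₂(12) = 367 + 113·3.5850 = 772.1050 ms.
RT(9) = 367 + 113·log₂(10) = 367 + 113·3.3219 = 742.3747 ms.
Difference = 772.1050 − 742.3747 = 29.7303 ≈ 29.7 ms.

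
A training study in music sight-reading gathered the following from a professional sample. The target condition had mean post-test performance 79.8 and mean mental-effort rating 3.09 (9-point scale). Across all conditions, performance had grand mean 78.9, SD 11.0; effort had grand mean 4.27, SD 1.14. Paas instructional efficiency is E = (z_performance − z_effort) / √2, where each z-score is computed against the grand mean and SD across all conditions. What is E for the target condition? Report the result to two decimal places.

0.79

z_performance = (79.8 − 78.9) / 11.0 = 0.9000 / 11.0 = 0.0818.
z_effort = (3.09 − 4.27) / 1.14 = -1.1800 / 1.14 = -1.0351.
z_P − z_E = 0.0818 − (-1.0351) = 1.1169.
E = 1.1169 / √2 = 1.1169 / 1.41421 = 0.7898 ≈ 0.79.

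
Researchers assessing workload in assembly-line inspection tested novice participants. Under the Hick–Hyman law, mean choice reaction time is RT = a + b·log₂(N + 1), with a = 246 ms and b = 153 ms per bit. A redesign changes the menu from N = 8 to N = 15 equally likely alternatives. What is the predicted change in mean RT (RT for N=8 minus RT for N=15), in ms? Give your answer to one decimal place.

RT(8) = 246 + 153·log₂(9) = 246 + 153·3.1699 = 730.9947 ms.
RT(15) = 246 + 153·log₂(16) = 246 + 153·4.0000 = 858.0000 ms.
Difference = 730.9947 − 858.0000 = -127.0053 ≈ -127.0 ms.

-127.0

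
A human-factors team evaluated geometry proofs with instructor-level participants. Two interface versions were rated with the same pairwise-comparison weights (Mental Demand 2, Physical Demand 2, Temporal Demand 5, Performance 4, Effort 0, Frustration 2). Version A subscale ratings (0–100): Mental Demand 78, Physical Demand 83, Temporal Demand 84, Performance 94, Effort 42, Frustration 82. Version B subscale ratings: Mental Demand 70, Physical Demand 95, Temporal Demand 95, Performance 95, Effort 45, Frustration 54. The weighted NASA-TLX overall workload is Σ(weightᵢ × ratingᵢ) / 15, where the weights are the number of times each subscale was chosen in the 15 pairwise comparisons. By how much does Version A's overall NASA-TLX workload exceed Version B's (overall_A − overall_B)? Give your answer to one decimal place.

-0.7

Version A weighted sum = 2·78 + 2·83 + 5·84 + 4·94 + 0·42 + 2·82 = 156 + 166 + 420 + 376 + 0 + 164 = 1282; overall_A = 1282/15 = 85.4667.
Version B weighted sum = 2·70 + 2·95 + 5·95 + 4·95 + 0·45 + 2·54 = 140 + 190 + 475 + 380 + 0 + 108 = 1293; overall_B = 1293/15 = 86.2000.
Difference = 85.4667 − 86.2000 = -0.7333 ≈ -0.7.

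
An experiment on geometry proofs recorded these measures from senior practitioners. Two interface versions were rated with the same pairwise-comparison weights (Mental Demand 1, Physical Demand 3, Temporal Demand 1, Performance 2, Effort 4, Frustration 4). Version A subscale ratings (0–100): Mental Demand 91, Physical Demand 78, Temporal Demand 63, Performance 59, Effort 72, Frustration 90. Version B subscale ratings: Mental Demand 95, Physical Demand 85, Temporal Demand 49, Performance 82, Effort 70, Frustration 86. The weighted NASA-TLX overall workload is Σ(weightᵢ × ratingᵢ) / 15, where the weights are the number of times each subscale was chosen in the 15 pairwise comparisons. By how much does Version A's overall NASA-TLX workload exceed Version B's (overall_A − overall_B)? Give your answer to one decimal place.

-2.2

Version A weighted sum = 1·91 + 3·78 + 1·63 + 2·59 + 4·72 + 4·90 = 91 + 234 + 63 + 118 + 288 + 360 = 1154; overall_A = 1154/15 = 76.9333.
Version B weighted sum = 1·95 + 3·85 + 1·49 + 2·82 + 4·70 + 4·86 = 95 + 255 + 49 + 164 + 280 + 344 = 1187; overall_B = 1187/15 = 79.1333.
Difference = 76.9333 − 79.1333 = -2.2000 ≈ -2.2.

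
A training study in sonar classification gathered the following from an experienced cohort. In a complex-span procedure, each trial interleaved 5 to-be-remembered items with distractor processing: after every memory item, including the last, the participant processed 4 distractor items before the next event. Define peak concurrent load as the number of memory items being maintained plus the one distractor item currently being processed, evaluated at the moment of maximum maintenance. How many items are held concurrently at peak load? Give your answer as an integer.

6

Maintenance is greatest during the distractor(s) after memory item 5: all 5 memory items are being held.
One distractor item is concurrently being processed.
Peak concurrent load = 5 + 1 = 6 items.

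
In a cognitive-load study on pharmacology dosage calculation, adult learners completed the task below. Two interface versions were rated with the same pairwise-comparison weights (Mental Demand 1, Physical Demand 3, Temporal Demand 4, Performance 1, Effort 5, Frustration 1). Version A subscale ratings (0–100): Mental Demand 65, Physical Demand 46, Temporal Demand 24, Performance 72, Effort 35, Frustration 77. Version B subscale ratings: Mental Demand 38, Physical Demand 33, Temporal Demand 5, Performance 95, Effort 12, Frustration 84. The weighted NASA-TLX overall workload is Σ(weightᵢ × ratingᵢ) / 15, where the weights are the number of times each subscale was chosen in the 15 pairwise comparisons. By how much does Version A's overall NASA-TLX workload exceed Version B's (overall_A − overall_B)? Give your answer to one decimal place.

15.1

Version A weighted sum = 1·65 + 3·46 + 4·24 + 1·72 + 5·35 + 1·77 = 65 + 138 + 96 + 72 + 175 + 77 = 623; overall_A = 623/15 = 41.5333.
Version B weighted sum = 1·38 + 3·33 + 4·5 + 1·95 + 5·12 + 1·84 = 38 + 99 + 20 + 95 + 60 + 84 = 396; overall_B = 396/15 = 26.4000.
Difference = 41.5333 − 26.4000 = 15.1333 ≈ 15.1.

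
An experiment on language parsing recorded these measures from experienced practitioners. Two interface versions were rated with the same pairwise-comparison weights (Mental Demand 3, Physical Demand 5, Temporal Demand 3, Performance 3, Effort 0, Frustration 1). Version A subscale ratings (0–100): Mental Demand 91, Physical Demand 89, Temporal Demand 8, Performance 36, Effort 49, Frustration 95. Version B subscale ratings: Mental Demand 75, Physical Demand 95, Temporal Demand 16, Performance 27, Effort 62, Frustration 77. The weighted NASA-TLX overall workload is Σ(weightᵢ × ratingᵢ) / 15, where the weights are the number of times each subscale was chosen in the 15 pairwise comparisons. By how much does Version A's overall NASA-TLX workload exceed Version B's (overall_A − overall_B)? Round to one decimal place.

Version A weighted sum = 3·91 + 5·89 + 3·8 + 3·36 + 0·49 + 1·95 = 273 + 445 + 24 + 108 + 0 + 95 = 945; overall_A = 945/15 = 63.0000.
Version B weighted sum = 3·75 + 5·95 + 3·16 + 3·27 + 0·62 + 1·77 = 225 + 475 + 48 + 81 + 0 + 77 = 906; overall_B = 906/15 = 60.4000.
Difference = 63.0000 − 60.4000 = 2.6000 ≈ 2.6.

2.6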